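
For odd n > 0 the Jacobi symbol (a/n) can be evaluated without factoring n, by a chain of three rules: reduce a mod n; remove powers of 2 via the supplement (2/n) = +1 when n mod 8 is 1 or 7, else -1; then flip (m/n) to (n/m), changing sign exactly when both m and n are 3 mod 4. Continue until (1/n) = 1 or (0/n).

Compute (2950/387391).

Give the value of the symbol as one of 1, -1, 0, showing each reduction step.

2950 = 2^1·1475; (2/387391) = +1 since 387391 mod 8 = 7, so (2950/387391) = (+1)^1·(1475/387391); sign now +1
reciprocity: (1475/387391) = -1·(387391/1475) since 1475 mod 4 = 3, 387391 mod 4 = 3; sign now -1
(387391/1475) = (941/1475)   [reduce mod 1475]
reciprocity: (941/1475) = +1·(1475/941) since 941 mod 4 = 1, 1475 mod 4 = 3; sign now -1
(1475/941) = (534/941)   [reduce mod 941]
534 = 2^1·267; (2/941) = -1 since 941 mod 8 = 5, so (534/941) = (-1)^1·(267/941); sign now +1
reciprocity: (267/941) = +1·(941/267) since 267 mod 4 = 3, 941 mod 4 = 1; sign now +1
(941/267) = (140/267)   [reduce mod 267]
140 = 2^2·35; (2/267) = -1 since 267 mod 8 = 3, so (140/267) = (-1)^2·(35/267); sign now +1
reciprocity: (35/267) = -1·(267/35) since 35 mod 4 = 3, 267 mod 4 = 3; sign now -1
(267/35) = (22/35)   [reduce mod 35]
22 = 2^1·11; (2/35) = -1 since 35 mod 8 = 3, so (22/35) = (-1)^1·(11/35); sign now +1
reciprocity: (11/35) = -1·(35/11) since 11 mod 4 = 3, 35 mod 4 = 3; sign now -1
(35/11) = (2/11)   [reduce mod 11]
2 = 2^1·1; (2/11) = -1 since 11 mod 8 = 3, so (2/11) = (-1)^1·(1/11); sign now +1
(1/11) = 1; final value = sign = +1

1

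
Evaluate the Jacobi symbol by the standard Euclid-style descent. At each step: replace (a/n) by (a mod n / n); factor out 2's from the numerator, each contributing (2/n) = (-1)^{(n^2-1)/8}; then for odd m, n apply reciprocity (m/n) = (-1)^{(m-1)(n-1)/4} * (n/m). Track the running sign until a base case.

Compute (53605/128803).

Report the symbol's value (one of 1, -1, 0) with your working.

flip (53605/128803) -> (128803/53605): both odd, 53605 mod 4 = 1, 128803 mod 4 = 3, so the flip contributes +1; sign now +1
(128803/53605): 128803 mod 53605 = 21593, so (128803/53605) = (21593/53605)
flip (21593/53605) -> (53605/21593): both odd, 21593 mod 4 = 1, 53605 mod 4 = 1, so the flip contributes +1; sign now +1
(53605/21593): 53605 mod 21593 = 10419, so (53605/21593) = (10419/21593)
flip (10419/21593) -> (21593/10419): both odd, 10419 mod 4 = 3, 21593 mod 4 = 1, so the flip contributes +1; sign now +1
(21593/10419): 21593 mod 10419 = 755, so (21593/10419) = (755/10419)
flip (755/10419) -> (10419/755): both odd, 755 mod 4 = 3, 10419 mod 4 = 3, so the flip contributes -1; sign now -1
(10419/755): 10419 mod 755 = 604, so (10419/755) = (604/755)
factor out 2^2: 604 = 2^2·151; with 755 mod 8 = 3, (2/755) = -1; sign now -1; continue with (151/755)
flip (151/755) -> (755/151): both odd, 151 mod 4 = 3, 755 mod 4 = 3, so the flip contributes -1; sign now +1
(755/151): 755 mod 151 = 0, so (755/151) = (0/151)
reached (0/151); gcd(a, n) > 1, so (0/151) = 0 and the symbol is 0

0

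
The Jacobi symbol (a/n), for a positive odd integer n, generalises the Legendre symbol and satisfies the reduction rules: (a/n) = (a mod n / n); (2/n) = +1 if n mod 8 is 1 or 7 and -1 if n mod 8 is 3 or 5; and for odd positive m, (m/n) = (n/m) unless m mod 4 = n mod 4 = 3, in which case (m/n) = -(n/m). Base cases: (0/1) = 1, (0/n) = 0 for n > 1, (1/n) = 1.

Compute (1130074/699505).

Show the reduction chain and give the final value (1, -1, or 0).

1

(1130074/699505) = (430569/699505)   [reduce mod 699505]
reciprocity: (430569/699505) = +1·(699505/430569) since 430569 mod 4 = 1, 699505 mod 4 = 1; sign now +1
(699505/430569) = (268936/430569)   [reduce mod 430569]
268936 = 2^3·33617; (2/430569) = +1 since 430569 mod 8 = 1, so (268936/430569) = (+1)^3·(33617/430569); sign now +1
reciprocity: (33617/430569) = +1·(430569/33617) since 33617 mod 4 = 1, 430569 mod 4 = 1; sign now +1
(430569/33617) = (27165/33617)   [reduce mod 33617]
reciprocity: (27165/33617) = +1·(33617/27165) since 27165 mod 4 = 1, 33617 mod 4 = 1; sign now +1
(33617/27165) = (6452/27165)   [reduce mod 27165]
6452 = 2^2·1613; (2/27165) = -1 since 27165 mod 8 = 5, so (6452/27165) = (-1)^2·(1613/27165); sign now +1
reciprocity: (1613/27165) = +1·(27165/1613) since 1613 mod 4 = 1, 27165 mod 4 = 1; sign now +1
(27165/1613) = (1357/1613)   [reduce mod 1613]
reciprocity: (1357/1613) = +1·(1613/1357) since 1357 mod 4 = 1, 1613 mod 4 = 1; sign now +1
(1613/1357) = (256/1357)   [reduce mod 1357]
256 = 2^8·1; (2/1357) = -1 since 1357 mod 8 = 5, so (256/1357) = (-1)^8·(1/1357); sign now +1
(1/1357) = 1; final value = sign = +1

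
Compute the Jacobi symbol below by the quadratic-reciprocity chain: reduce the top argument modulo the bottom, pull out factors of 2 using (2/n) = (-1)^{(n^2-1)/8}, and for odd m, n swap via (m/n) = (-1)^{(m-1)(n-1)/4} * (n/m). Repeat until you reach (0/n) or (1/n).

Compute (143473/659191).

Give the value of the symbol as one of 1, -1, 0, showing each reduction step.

reciprocity: (143473/659191) = +1·(659191/143473) since 143473 mod 4 = 1, 659191 mod 4 = 3; sign now +1
(659191/143473) = (85299/143473)   [reduce mod 143473]
reciprocity: (85299/143473) = +1·(143473/85299) since 85299 mod 4 = 3, 143473 mod 4 = 1; sign now +1
(143473/85299) = (58174/85299)   [reduce mod 85299]
58174 = 2^1·29087; (2/85299) = -1 since 85299 mod 8 = 3, so (58174/85299) = (-1)^1·(29087/85299); sign now -1
reciprocity: (29087/85299) = -1·(85299/29087) since 29087 mod 4 = 3, 85299 mod 4 = 3; sign now +1
(85299/29087) = (27125/29087)   [reduce mod 29087]
reciprocity: (27125/29087) = +1·(29087/27125) since 27125 mod 4 = 1, 29087 mod 4 = 3; sign now +1
(29087/27125) = (1962/27125)   [reduce mod 27125]
1962 = 2^1·981; (2/27125) = -1 since 27125 mod 8 = 5, so (1962/27125) = (-1)^1·(981/27125); sign now -1
reciprocity: (981/27125) = +1·(27125/981) since 981 mod 4 = 1, 27125 mod 4 = 1; sign now -1
(27125/981) = (638/981)   [reduce mod 981]
638 = 2^1·319; (2/981) = -1 since 981 mod 8 = 5, so (638/981) = (-1)^1·(319/981); sign now +1
reciprocity: (319/981) = +1·(981/319) since 319 mod 4 = 3, 981 mod 4 = 1; sign now +1
(981/319) = (24/319)   [reduce mod 319]
24 = 2^3·3; (2/319) = +1 since 319 mod 8 = 7, so (24/319) = (+1)^3·(3/319); sign now +1
reciprocity: (3/319) = -1·(319/3) since 3 mod 4 = 3, 319 mod 4 = 3; sign now -1
(319/3) = (1/3)   [reduce mod 3]
(1/3) = 1; final value = sign = -1

-1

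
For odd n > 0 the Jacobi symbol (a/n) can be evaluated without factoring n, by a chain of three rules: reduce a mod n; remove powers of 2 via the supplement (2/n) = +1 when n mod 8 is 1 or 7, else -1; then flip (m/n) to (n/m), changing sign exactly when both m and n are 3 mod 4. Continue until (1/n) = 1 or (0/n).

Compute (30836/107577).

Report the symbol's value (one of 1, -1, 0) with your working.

30836 = 2^2·7709; (2/107577) = +1 since 107577 mod 8 = 1, so (30836/107577) = (+1)^2·(7709/107577); sign now +1
reciprocity: (7709/107577) = +1·(107577/7709) since 7709 mod 4 = 1, 107577 mod 4 = 1; sign now +1
(107577/7709) = (7360/7709)   [reduce mod 7709]
7360 = 2^6·115; (2/7709) = -1 since 7709 mod 8 = 5, so (7360/7709) = (-1)^6·(115/7709); sign now +1
reciprocity: (115/7709) = +1·(7709/115) since 115 mod 4 = 3, 7709 mod 4 = 1; sign now +1
(7709/115) = (4/115)   [reduce mod 115]
4 = 2^2·1; (2/115) = -1 since 115 mod 8 = 3, so (4/115) = (-1)^2·(1/115); sign now +1
(1/115) = 1; final value = sign = +1

1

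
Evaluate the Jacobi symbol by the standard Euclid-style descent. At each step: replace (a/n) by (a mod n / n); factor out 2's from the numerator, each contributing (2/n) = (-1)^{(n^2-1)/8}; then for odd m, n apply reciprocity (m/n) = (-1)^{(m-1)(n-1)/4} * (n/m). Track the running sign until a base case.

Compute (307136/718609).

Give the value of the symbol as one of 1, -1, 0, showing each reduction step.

1

factor out 2^6: 307136 = 2^6·4799; with 718609 mod 8 = 1, (2/718609) = +1; sign now +1; continue with (4799/718609)
flip (4799/718609) -> (718609/4799): both odd, 4799 mod 4 = 3, 718609 mod 4 = 1, so the flip contributes +1; sign now +1
(718609/4799): 718609 mod 4799 = 3558, so (718609/4799) = (3558/4799)
factor out 2^1: 3558 = 2^1·1779; with 4799 mod 8 = 7, (2/4799) = +1; sign now +1; continue with (1779/4799)
flip (1779/4799) -> (4799/1779): both odd, 1779 mod 4 = 3, 4799 mod 4 = 3, so the flip contributes -1; sign now -1
(4799/1779): 4799 mod 1779 = 1241, so (4799/1779) = (1241/1779)
flip (1241/1779) -> (1779/1241): both odd, 1241 mod 4 = 1, 1779 mod 4 = 3, so the flip contributes +1; sign now -1
(1779/1241): 1779 mod 1241 = 538, so (1779/1241) = (538/1241)
factor out 2^1: 538 = 2^1·269; with 1241 mod 8 = 1, (2/1241) = +1; sign now -1; continue with (269/1241)
flip (269/1241) -> (1241/269): both odd, 269 mod 4 = 1, 1241 mod 4 = 1, so the flip contributes +1; sign now -1
(1241/269): 1241 mod 269 = 165, so (1241/269) = (165/269)
flip (165/269) -> (269/165): both odd, 165 mod 4 = 1, 269 mod 4 = 1, so the flip contributes +1; sign now -1
(269/165): 269 mod 165 = 104, so (269/165) = (104/165)
factor out 2^3: 104 = 2^3·13; with 165 mod 8 = 5, (2/165) = -1; sign now +1; continue with (13/165)
flip (13/165) -> (165/13): both odd, 13 mod 4 = 1, 165 mod 4 = 1, so the flip contributes +1; sign now +1
(165/13): 165 mod 13 = 9, so (165/13) = (9/13)
flip (9/13) -> (13/9): both odd, 9 mod 4 = 1, 13 mod 4 = 1, so the flip contributes +1; sign now +1
(13/9): 13 mod 9 = 4, so (13/9) = (4/9)
factor out 2^2: 4 = 2^2·1; with 9 mod 8 = 1, (2/9) = +1; sign now +1; continue with (1/9)
reached (1/9) = 1, so the symbol is +1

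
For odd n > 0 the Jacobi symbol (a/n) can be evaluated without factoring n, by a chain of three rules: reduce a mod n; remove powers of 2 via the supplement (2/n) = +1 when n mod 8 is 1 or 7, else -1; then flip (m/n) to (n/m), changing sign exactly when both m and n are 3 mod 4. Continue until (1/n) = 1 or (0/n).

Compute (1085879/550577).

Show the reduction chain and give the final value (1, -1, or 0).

(1085879/550577) = (535302/550577)   [reduce mod 550577]
535302 = 2^1·267651; (2/550577) = +1 since 550577 mod 8 = 1, so (535302/550577) = (+1)^1·(267651/550577); sign now +1
reciprocity: (267651/550577) = +1·(550577/267651) since 267651 mod 4 = 3, 550577 mod 4 = 1; sign now +1
(550577/267651) = (15275/267651)   [reduce mod 267651]
reciprocity: (15275/267651) = -1·(267651/15275) since 15275 mod 4 = 3, 267651 mod 4 = 3; sign now -1
(267651/15275) = (7976/15275)   [reduce mod 15275]
7976 = 2^3·997; (2/15275) = -1 since 15275 mod 8 = 3, so (7976/15275) = (-1)^3·(997/15275); sign now +1
reciprocity: (997/15275) = +1·(15275/997) since 997 mod 4 = 1, 15275 mod 4 = 3; sign now +1
(15275/997) = (320/997)   [reduce mod 997]
320 = 2^6·5; (2/997) = -1 since 997 mod 8 = 5, so (320/997) = (-1)^6·(5/997); sign now +1
reciprocity: (5/997) = +1·(997/5) since 5 mod 4 = 1, 997 mod 4 = 1; sign now +1
(997/5) = (2/5)   [reduce mod 5]
2 = 2^1·1; (2/5) = -1 since 5 mod 8 = 5, so (2/5) = (-1)^1·(1/5); sign now -1
(1/5) = 1; final value = sign = -1

-1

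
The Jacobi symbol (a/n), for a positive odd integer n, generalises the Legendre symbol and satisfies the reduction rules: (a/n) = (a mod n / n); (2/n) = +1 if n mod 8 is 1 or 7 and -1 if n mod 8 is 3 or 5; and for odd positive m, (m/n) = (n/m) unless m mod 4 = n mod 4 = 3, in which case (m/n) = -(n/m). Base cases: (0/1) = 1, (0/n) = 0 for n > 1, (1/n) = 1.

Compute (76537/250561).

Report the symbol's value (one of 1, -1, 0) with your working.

-1

reciprocity: (76537/250561) = +1·(250561/76537) since 76537 mod 4 = 1, 250561 mod 4 = 1; sign now +1
(250561/76537) = (20950/76537)   [reduce mod 76537]
20950 = 2^1·10475; (2/76537) = +1 since 76537 mod 8 = 1, so (20950/76537) = (+1)^1·(10475/76537); sign now +1
reciprocity: (10475/76537) = +1·(76537/10475) since 10475 mod 4 = 3, 76537 mod 4 = 1; sign now +1
(76537/10475) = (3212/10475)   [reduce mod 10475]
3212 = 2^2·803; (2/10475) = -1 since 10475 mod 8 = 3, so (3212/10475) = (-1)^2·(803/10475); sign now +1
reciprocity: (803/10475) = -1·(10475/803) since 803 mod 4 = 3, 10475 mod 4 = 3; sign now -1
(10475/803) = (36/803)   [reduce mod 803]
36 = 2^2·9; (2/803) = -1 since 803 mod 8 = 3, so (36/803) = (-1)^2·(9/803); sign now -1
reciprocity: (9/803) = +1·(803/9) since 9 mod 4 = 1, 803 mod 4 = 3; sign now -1
(803/9) = (2/9)   [reduce mod 9]
2 = 2^1·1; (2/9) = +1 since 9 mod 8 = 1, so (2/9) = (+1)^1·(1/9); sign now -1
(1/9) = 1; final value = sign = -1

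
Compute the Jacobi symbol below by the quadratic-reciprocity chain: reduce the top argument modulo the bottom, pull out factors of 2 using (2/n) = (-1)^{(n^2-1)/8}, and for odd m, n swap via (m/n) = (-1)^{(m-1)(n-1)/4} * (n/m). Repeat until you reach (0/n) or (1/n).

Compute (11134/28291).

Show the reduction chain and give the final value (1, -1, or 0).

0

11134 = 2^1·5567; (2/28291) = -1 since 28291 mod 8 = 3, so (11134/28291) = (-1)^1·(5567/28291); sign now -1
reciprocity: (5567/28291) = -1·(28291/5567) since 5567 mod 4 = 3, 28291 mod 4 = 3; sign now +1
(28291/5567) = (456/5567)   [reduce mod 5567]
456 = 2^3·57; (2/5567) = +1 since 5567 mod 8 = 7, so (456/5567) = (+1)^3·(57/5567); sign now +1
reciprocity: (57/5567) = +1·(5567/57) since 57 mod 4 = 1, 5567 mod 4 = 3; sign now +1
(5567/57) = (38/57)   [reduce mod 57]
38 = 2^1·19; (2/57) = +1 since 57 mod 8 = 1, so (38/57) = (+1)^1·(19/57); sign now +1
reciprocity: (19/57) = +1·(57/19) since 19 mod 4 = 3, 57 mod 4 = 1; sign now +1
(57/19) = (0/19)   [reduce mod 19]
(0/19) = 0   [gcd(a, n) > 1]; final value = 0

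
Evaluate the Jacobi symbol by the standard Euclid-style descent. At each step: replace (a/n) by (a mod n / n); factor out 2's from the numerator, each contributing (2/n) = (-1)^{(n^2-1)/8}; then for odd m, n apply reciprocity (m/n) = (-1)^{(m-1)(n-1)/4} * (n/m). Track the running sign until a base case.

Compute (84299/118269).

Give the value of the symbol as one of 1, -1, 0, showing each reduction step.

reciprocity: (84299/118269) = +1·(118269/84299) since 84299 mod 4 = 3, 118269 mod 4 = 1; sign now +1
(118269/84299) = (33970/84299)   [reduce mod 84299]
33970 = 2^1·16985; (2/84299) = -1 since 84299 mod 8 = 3, so (33970/84299) = (-1)^1·(16985/84299); sign now -1
reciprocity: (16985/84299) = +1·(84299/16985) since 16985 mod 4 = 1, 84299 mod 4 = 3; sign now -1
(84299/16985) = (16359/16985)   [reduce mod 16985]
reciprocity: (16359/16985) = +1·(16985/16359) since 16359 mod 4 = 3, 16985 mod 4 = 1; sign now -1
(16985/16359) = (626/16359)   [reduce mod 16359]
626 = 2^1·313; (2/16359) = +1 since 16359 mod 8 = 7, so (626/16359) = (+1)^1·(313/16359); sign now -1
reciprocity: (313/16359) = +1·(16359/313) since 313 mod 4 = 1, 16359 mod 4 = 3; sign now -1
(16359/313) = (83/313)   [reduce mod 313]
reciprocity: (83/313) = +1·(313/83) since 83 mod 4 = 3, 313 mod 4 = 1; sign now -1
(313/83) = (64/83)   [reduce mod 83]
64 = 2^6·1; (2/83) = -1 since 83 mod 8 = 3, so (64/83) = (-1)^6·(1/83); sign now -1
(1/83) = 1; final value = sign = -1

-1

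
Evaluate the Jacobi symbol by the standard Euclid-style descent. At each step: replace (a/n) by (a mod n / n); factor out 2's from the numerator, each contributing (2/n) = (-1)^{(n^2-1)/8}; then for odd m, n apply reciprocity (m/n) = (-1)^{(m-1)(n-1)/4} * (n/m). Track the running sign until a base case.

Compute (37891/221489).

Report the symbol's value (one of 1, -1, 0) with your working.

reciprocity: (37891/221489) = +1·(221489/37891) since 37891 mod 4 = 3, 221489 mod 4 = 1; sign now +1
(221489/37891) = (32034/37891)   [reduce mod 37891]
32034 = 2^1·16017; (2/37891) = -1 since 37891 mod 8 = 3, so (32034/37891) = (-1)^1·(16017/37891); sign now -1
reciprocity: (16017/37891) = +1·(37891/16017) since 16017 mod 4 = 1, 37891 mod 4 = 3; sign now -1
(37891/16017) = (5857/16017)   [reduce mod 16017]
reciprocity: (5857/16017) = +1·(16017/5857) since 5857 mod 4 = 1, 16017 mod 4 = 1; sign now -1
(16017/5857) = (4303/5857)   [reduce mod 5857]
reciprocity: (4303/5857) = +1·(5857/4303) since 4303 mod 4 = 3, 5857 mod 4 = 1; sign now -1
(5857/4303) = (1554/4303)   [reduce mod 4303]
1554 = 2^1·777; (2/4303) = +1 since 4303 mod 8 = 7, so (1554/4303) = (+1)^1·(777/4303); sign now -1
reciprocity: (777/4303) = +1·(4303/777) since 777 mod 4 = 1, 4303 mod 4 = 3; sign now -1
(4303/777) = (418/777)   [reduce mod 777]
418 = 2^1·209; (2/777) = +1 since 777 mod 8 = 1, so (418/777) = (+1)^1·(209/777); sign now -1
reciprocity: (209/777) = +1·(777/209) since 209 mod 4 = 1, 777 mod 4 = 1; sign now -1
(777/209) = (150/209)   [reduce mod 209]
150 = 2^1·75; (2/209) = +1 since 209 mod 8 = 1, so (150/209) = (+1)^1·(75/209); sign now -1
reciprocity: (75/209) = +1·(209/75) since 75 mod 4 = 3, 209 mod 4 = 1; sign now -1
(209/75) = (59/75)   [reduce mod 75]
reciprocity: (59/75) = -1·(75/59) since 59 mod 4 = 3, 75 mod 4 = 3; sign now +1
(75/59) = (16/59)   [reduce mod 59]
16 = 2^4·1; (2/59) = -1 since 59 mod 8 = 3, so (16/59) = (-1)^4·(1/59); sign now +1
(1/59) = 1; final value = sign = +1

1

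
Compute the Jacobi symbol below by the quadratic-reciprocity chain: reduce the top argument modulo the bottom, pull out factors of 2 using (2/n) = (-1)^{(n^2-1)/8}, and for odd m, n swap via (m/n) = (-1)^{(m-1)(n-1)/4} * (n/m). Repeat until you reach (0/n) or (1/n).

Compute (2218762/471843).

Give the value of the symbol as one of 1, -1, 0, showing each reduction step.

(2218762/471843) = (331390/471843)   [reduce mod 471843]
331390 = 2^1·165695; (2/471843) = -1 since 471843 mod 8 = 3, so (331390/471843) = (-1)^1·(165695/471843); sign now -1
reciprocity: (165695/471843) = -1·(471843/165695) since 165695 mod 4 = 3, 471843 mod 4 = 3; sign now +1
(471843/165695) = (140453/165695)   [reduce mod 165695]
reciprocity: (140453/165695) = +1·(165695/140453) since 140453 mod 4 = 1, 165695 mod 4 = 3; sign now +1
(165695/140453) = (25242/140453)   [reduce mod 140453]
25242 = 2^1·12621; (2/140453) = -1 since 140453 mod 8 = 5, so (25242/140453) = (-1)^1·(12621/140453); sign now -1
reciprocity: (12621/140453) = +1·(140453/12621) since 12621 mod 4 = 1, 140453 mod 4 = 1; sign now -1
(140453/12621) = (1622/12621)   [reduce mod 12621]
1622 = 2^1·811; (2/12621) = -1 since 12621 mod 8 = 5, so (1622/12621) = (-1)^1·(811/12621); sign now +1
reciprocity: (811/12621) = +1·(12621/811) since 811 mod 4 = 3, 12621 mod 4 = 1; sign now +1
(12621/811) = (456/811)   [reduce mod 811]
456 = 2^3·57; (2/811) = -1 since 811 mod 8 = 3, so (456/811) = (-1)^3·(57/811); sign now -1
reciprocity: (57/811) = +1·(811/57) since 57 mod 4 = 1, 811 mod 4 = 3; sign now -1
(811/57) = (13/57)   [reduce mod 57]
reciprocity: (13/57) = +1·(57/13) since 13 mod 4 = 1, 57 mod 4 = 1; sign now -1
(57/13) = (5/13)   [reduce mod 13]
reciprocity: (5/13) = +1·(13/5) since 5 mod 4 = 1, 13 mod 4 = 1; sign now -1
(13/5) = (3/5)   [reduce mod 5]
reciprocity: (3/5) = +1·(5/3) since 3 mod 4 = 3, 5 mod 4 = 1; sign now -1
(5/3) = (2/3)   [reduce mod 3]
2 = 2^1·1; (2/3) = -1 since 3 mod 8 = 3, so (2/3) = (-1)^1·(1/3); sign now +1
(1/3) = 1; final value = sign = +1

1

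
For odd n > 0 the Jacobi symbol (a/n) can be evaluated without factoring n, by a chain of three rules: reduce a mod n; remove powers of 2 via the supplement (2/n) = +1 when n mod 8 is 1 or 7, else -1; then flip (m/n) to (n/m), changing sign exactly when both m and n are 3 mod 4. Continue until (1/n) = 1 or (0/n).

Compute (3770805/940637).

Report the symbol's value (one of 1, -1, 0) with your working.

(3770805/940637) = (8257/940637)   [reduce mod 940637]
reciprocity: (8257/940637) = +1·(940637/8257) since 8257 mod 4 = 1, 940637 mod 4 = 1; sign now +1
(940637/8257) = (7596/8257)   [reduce mod 8257]
7596 = 2^2·1899; (2/8257) = +1 since 8257 mod 8 = 1, so (7596/8257) = (+1)^2·(1899/8257); sign now +1
reciprocity: (1899/8257) = +1·(8257/1899) since 1899 mod 4 = 3, 8257 mod 4 = 1; sign now +1
(8257/1899) = (661/1899)   [reduce mod 1899]
reciprocity: (661/1899) = +1·(1899/661) since 661 mod 4 = 1, 1899 mod 4 = 3; sign now +1
(1899/661) = (577/661)   [reduce mod 661]
reciprocity: (577/661) = +1·(661/577) since 577 mod 4 = 1, 661 mod 4 = 1; sign now +1
(661/577) = (84/577)   [reduce mod 577]
84 = 2^2·21; (2/577) = +1 since 577 mod 8 = 1, so (84/577) = (+1)^2·(21/577); sign now +1
reciprocity: (21/577) = +1·(577/21) since 21 mod 4 = 1, 577 mod 4 = 1; sign now +1
(577/21) = (10/21)   [reduce mod 21]
10 = 2^1·5; (2/21) = -1 since 21 mod 8 = 5, so (10/21) = (-1)^1·(5/21); sign now -1
reciprocity: (5/21) = +1·(21/5) since 5 mod 4 = 1, 21 mod 4 = 1; sign now -1
(21/5) = (1/5)   [reduce mod 5]
(1/5) = 1; final value = sign = -1

-1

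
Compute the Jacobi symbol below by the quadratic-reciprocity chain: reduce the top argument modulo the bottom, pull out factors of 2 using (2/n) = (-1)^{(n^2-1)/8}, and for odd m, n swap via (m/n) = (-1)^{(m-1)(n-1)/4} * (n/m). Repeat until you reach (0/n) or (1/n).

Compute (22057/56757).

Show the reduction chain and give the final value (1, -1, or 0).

1

reciprocity: (22057/56757) = +1·(56757/22057) since 22057 mod 4 = 1, 56757 mod 4 = 1; sign now +1
(56757/22057) = (12643/22057)   [reduce mod 22057]
reciprocity: (12643/22057) = +1·(22057/12643) since 12643 mod 4 = 3, 22057 mod 4 = 1; sign now +1
(22057/12643) = (9414/12643)   [reduce mod 12643]
9414 = 2^1·4707; (2/12643) = -1 since 12643 mod 8 = 3, so (9414/12643) = (-1)^1·(4707/12643); sign now -1
reciprocity: (4707/12643) = -1·(12643/4707) since 4707 mod 4 = 3, 12643 mod 4 = 3; sign now +1
(12643/4707) = (3229/4707)   [reduce mod 4707]
reciprocity: (3229/4707) = +1·(4707/3229) since 3229 mod 4 = 1, 4707 mod 4 = 3; sign now +1
(4707/3229) = (1478/3229)   [reduce mod 3229]
1478 = 2^1·739; (2/3229) = -1 since 3229 mod 8 = 5, so (1478/3229) = (-1)^1·(739/3229); sign now -1
reciprocity: (739/3229) = +1·(3229/739) since 739 mod 4 = 3, 3229 mod 4 = 1; sign now -1
(3229/739) = (273/739)   [reduce mod 739]
reciprocity: (273/739) = +1·(739/273) since 273 mod 4 = 1, 739 mod 4 = 3; sign now -1
(739/273) = (193/273)   [reduce mod 273]
reciprocity: (193/273) = +1·(273/193) since 193 mod 4 = 1, 273 mod 4 = 1; sign now -1
(273/193) = (80/193)   [reduce mod 193]
80 = 2^4·5; (2/193) = +1 since 193 mod 8 = 1, so (80/193) = (+1)^4·(5/193); sign now -1
reciprocity: (5/193) = +1·(193/5) since 5 mod 4 = 1, 193 mod 4 = 1; sign now -1
(193/5) = (3/5)   [reduce mod 5]
reciprocity: (3/5) = +1·(5/3) since 3 mod 4 = 3, 5 mod 4 = 1; sign now -1
(5/3) = (2/3)   [reduce mod 3]
2 = 2^1·1; (2/3) = -1 since 3 mod 8 = 3, so (2/3) = (-1)^1·(1/3); sign now +1
(1/3) = 1; final value = sign = +1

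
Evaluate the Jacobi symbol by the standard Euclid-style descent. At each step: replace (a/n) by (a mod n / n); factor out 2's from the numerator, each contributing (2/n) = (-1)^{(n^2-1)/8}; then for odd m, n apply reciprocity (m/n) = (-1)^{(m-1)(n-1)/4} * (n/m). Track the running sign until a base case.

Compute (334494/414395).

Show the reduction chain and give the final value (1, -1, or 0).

-1

factor out 2^1: 334494 = 2^1·167247; with 414395 mod 8 = 3, (2/414395) = -1; sign now -1; continue with (167247/414395)
flip (167247/414395) -> (414395/167247): both odd, 167247 mod 4 = 3, 414395 mod 4 = 3, so the flip contributes -1; sign now +1
(414395/167247): 414395 mod 167247 = 79901, so (414395/167247) = (79901/167247)
flip (79901/167247) -> (167247/79901): both odd, 79901 mod 4 = 1, 167247 mod 4 = 3, so the flip contributes +1; sign now +1
(167247/79901): 167247 mod 79901 = 7445, so (167247/79901) = (7445/79901)
flip (7445/79901) -> (79901/7445): both odd, 7445 mod 4 = 1, 79901 mod 4 = 1, so the flip contributes +1; sign now +1
(79901/7445): 79901 mod 7445 = 5451, so (79901/7445) = (5451/7445)
flip (5451/7445) -> (7445/5451): both odd, 5451 mod 4 = 3, 7445 mod 4 = 1, so the flip contributes +1; sign now +1
(7445/5451): 7445 mod 5451 = 1994, so (7445/5451) = (1994/5451)
factor out 2^1: 1994 = 2^1·997; with 5451 mod 8 = 3, (2/5451) = -1; sign now -1; continue with (997/5451)
flip (997/5451) -> (5451/997): both odd, 997 mod 4 = 1, 5451 mod 4 = 3, so the flip contributes +1; sign now -1
(5451/997): 5451 mod 997 = 466, so (5451/997) = (466/997)
factor out 2^1: 466 = 2^1·233; with 997 mod 8 = 5, (2/997) = -1; sign now +1; continue with (233/997)
flip (233/997) -> (997/233): both odd, 233 mod 4 = 1, 997 mod 4 = 1, so the flip contributes +1; sign now +1
(997/233): 997 mod 233 = 65, so (997/233) = (65/233)
flip (65/233) -> (233/65): both odd, 65 mod 4 = 1, 233 mod 4 = 1, so the flip contributes +1; sign now +1
(233/65): 233 mod 65 = 38, so (233/65) = (38/65)
factor out 2^1: 38 = 2^1·19; with 65 mod 8 = 1, (2/65) = +1; sign now +1; continue with (19/65)
flip (19/65) -> (65/19): both odd, 19 mod 4 = 3, 65 mod 4 = 1, so the flip contributes +1; sign now +1
(65/19): 65 mod 19 = 8, so (65/19) = (8/19)
factor out 2^3: 8 = 2^3·1; with 19 mod 8 = 3, (2/19) = -1; sign now -1; continue with (1/19)
reached (1/19) = 1, so the symbol is -1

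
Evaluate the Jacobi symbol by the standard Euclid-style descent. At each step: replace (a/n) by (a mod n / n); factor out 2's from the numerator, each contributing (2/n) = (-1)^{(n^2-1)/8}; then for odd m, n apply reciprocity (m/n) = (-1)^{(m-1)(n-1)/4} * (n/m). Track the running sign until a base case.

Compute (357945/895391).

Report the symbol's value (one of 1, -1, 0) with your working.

reciprocity: (357945/895391) = +1·(895391/357945) since 357945 mod 4 = 1, 895391 mod 4 = 3; sign now +1
(895391/357945) = (179501/357945)   [reduce mod 357945]
reciprocity: (179501/357945) = +1·(357945/179501) since 179501 mod 4 = 1, 357945 mod 4 = 1; sign now +1
(357945/179501) = (178444/179501)   [reduce mod 179501]
178444 = 2^2·44611; (2/179501) = -1 since 179501 mod 8 = 5, so (178444/179501) = (-1)^2·(44611/179501); sign now +1
reciprocity: (44611/179501) = +1·(179501/44611) since 44611 mod 4 = 3, 179501 mod 4 = 1; sign now +1
(179501/44611) = (1057/44611)   [reduce mod 44611]
reciprocity: (1057/44611) = +1·(44611/1057) since 1057 mod 4 = 1, 44611 mod 4 = 3; sign now +1
(44611/1057) = (217/1057)   [reduce mod 1057]
reciprocity: (217/1057) = +1·(1057/217) since 217 mod 4 = 1, 1057 mod 4 = 1; sign now +1
(1057/217) = (189/217)   [reduce mod 217]
reciprocity: (189/217) = +1·(217/189) since 189 mod 4 = 1, 217 mod 4 = 1; sign now +1
(217/189) = (28/189)   [reduce mod 189]
28 = 2^2·7; (2/189) = -1 since 189 mod 8 = 5, so (28/189) = (-1)^2·(7/189); sign now +1
reciprocity: (7/189) = +1·(189/7) since 7 mod 4 = 3, 189 mod 4 = 1; sign now +1
(189/7) = (0/7)   [reduce mod 7]
(0/7) = 0   [gcd(a, n) > 1]; final value = 0

0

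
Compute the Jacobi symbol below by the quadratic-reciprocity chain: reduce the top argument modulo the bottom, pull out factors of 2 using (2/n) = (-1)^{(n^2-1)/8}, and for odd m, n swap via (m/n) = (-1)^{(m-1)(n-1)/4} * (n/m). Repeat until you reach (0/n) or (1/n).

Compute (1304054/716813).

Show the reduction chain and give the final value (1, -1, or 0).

-1

(1304054/716813) = (587241/716813)   [reduce mod 716813]
reciprocity: (587241/716813) = +1·(716813/587241) since 587241 mod 4 = 1, 716813 mod 4 = 1; sign now +1
(716813/587241) = (129572/587241)   [reduce mod 587241]
129572 = 2^2·32393; (2/587241) = +1 since 587241 mod 8 = 1, so (129572/587241) = (+1)^2·(32393/587241); sign now +1
reciprocity: (32393/587241) = +1·(587241/32393) since 32393 mod 4 = 1, 587241 mod 4 = 1; sign now +1
(587241/32393) = (4167/32393)   [reduce mod 32393]
reciprocity: (4167/32393) = +1·(32393/4167) since 4167 mod 4 = 3, 32393 mod 4 = 1; sign now +1
(32393/4167) = (3224/4167)   [reduce mod 4167]
3224 = 2^3·403; (2/4167) = +1 since 4167 mod 8 = 7, so (3224/4167) = (+1)^3·(403/4167); sign now +1
reciprocity: (403/4167) = -1·(4167/403) since 403 mod 4 = 3, 4167 mod 4 = 3; sign now -1
(4167/403) = (137/403)   [reduce mod 403]
reciprocity: (137/403) = +1·(403/137) since 137 mod 4 = 1, 403 mod 4 = 3; sign now -1
(403/137) = (129/137)   [reduce mod 137]
reciprocity: (129/137) = +1·(137/129) since 129 mod 4 = 1, 137 mod 4 = 1; sign now -1
(137/129) = (8/129)   [reduce mod 129]
8 = 2^3·1; (2/129) = +1 since 129 mod 8 = 1, so (8/129) = (+1)^3·(1/129); sign now -1
(1/129) = 1; final value = sign = -1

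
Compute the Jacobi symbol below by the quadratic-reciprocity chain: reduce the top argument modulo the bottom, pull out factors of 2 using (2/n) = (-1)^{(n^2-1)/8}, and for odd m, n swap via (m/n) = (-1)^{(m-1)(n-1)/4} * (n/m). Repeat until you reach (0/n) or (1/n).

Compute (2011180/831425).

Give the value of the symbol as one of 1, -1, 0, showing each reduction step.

(2011180/831425) = (348330/831425)   [reduce mod 831425]
348330 = 2^1·174165; (2/831425) = +1 since 831425 mod 8 = 1, so (348330/831425) = (+1)^1·(174165/831425); sign now +1
reciprocity: (174165/831425) = +1·(831425/174165) since 174165 mod 4 = 1, 831425 mod 4 = 1; sign now +1
(831425/174165) = (134765/174165)   [reduce mod 174165]
reciprocity: (134765/174165) = +1·(174165/134765) since 134765 mod 4 = 1, 174165 mod 4 = 1; sign now +1
(174165/134765) = (39400/134765)   [reduce mod 134765]
39400 = 2^3·4925; (2/134765) = -1 since 134765 mod 8 = 5, so (39400/134765) = (-1)^3·(4925/134765); sign now -1
reciprocity: (4925/134765) = +1·(134765/4925) since 4925 mod 4 = 1, 134765 mod 4 = 1; sign now -1
(134765/4925) = (1790/4925)   [reduce mod 4925]
1790 = 2^1·895; (2/4925) = -1 since 4925 mod 8 = 5, so (1790/4925) = (-1)^1·(895/4925); sign now +1
reciprocity: (895/4925) = +1·(4925/895) since 895 mod 4 = 3, 4925 mod 4 = 1; sign now +1
(4925/895) = (450/895)   [reduce mod 895]
450 = 2^1·225; (2/895) = +1 since 895 mod 8 = 7, so (450/895) = (+1)^1·(225/895); sign now +1
reciprocity: (225/895) = +1·(895/225) since 225 mod 4 = 1, 895 mod 4 = 3; sign now +1
(895/225) = (220/225)   [reduce mod 225]
220 = 2^2·55; (2/225) = +1 since 225 mod 8 = 1, so (220/225) = (+1)^2·(55/225); sign now +1
reciprocity: (55/225) = +1·(225/55) since 55 mod 4 = 3, 225 mod 4 = 1; sign now +1
(225/55) = (5/55)   [reduce mod 55]
reciprocity: (5/55) = +1·(55/5) since 5 mod 4 = 1, 55 mod 4 = 3; sign now +1
(55/5) = (0/5)   [reduce mod 5]
(0/5) = 0   [gcd(a, n) > 1]; final value = 0

0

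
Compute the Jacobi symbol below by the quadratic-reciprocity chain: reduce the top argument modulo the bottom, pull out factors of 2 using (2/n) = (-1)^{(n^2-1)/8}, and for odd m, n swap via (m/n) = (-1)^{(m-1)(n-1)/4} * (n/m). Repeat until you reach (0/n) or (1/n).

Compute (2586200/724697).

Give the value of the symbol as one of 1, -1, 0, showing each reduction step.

1

(2586200/724697) = (412109/724697)   [reduce mod 724697]
reciprocity: (412109/724697) = +1·(724697/412109) since 412109 mod 4 = 1, 724697 mod 4 = 1; sign now +1
(724697/412109) = (312588/412109)   [reduce mod 412109]
312588 = 2^2·78147; (2/412109) = -1 since 412109 mod 8 = 5, so (312588/412109) = (-1)^2·(78147/412109); sign now +1
reciprocity: (78147/412109) = +1·(412109/78147) since 78147 mod 4 = 3, 412109 mod 4 = 1; sign now +1
(412109/78147) = (21374/78147)   [reduce mod 78147]
21374 = 2^1·10687; (2/78147) = -1 since 78147 mod 8 = 3, so (21374/78147) = (-1)^1·(10687/78147); sign now -1
reciprocity: (10687/78147) = -1·(78147/10687) since 10687 mod 4 = 3, 78147 mod 4 = 3; sign now +1
(78147/10687) = (3338/10687)   [reduce mod 10687]
3338 = 2^1·1669; (2/10687) = +1 since 10687 mod 8 = 7, so (3338/10687) = (+1)^1·(1669/10687); sign now +1
reciprocity: (1669/10687) = +1·(10687/1669) since 1669 mod 4 = 1, 10687 mod 4 = 3; sign now +1
(10687/1669) = (673/1669)   [reduce mod 1669]
reciprocity: (673/1669) = +1·(1669/673) since 673 mod 4 = 1, 1669 mod 4 = 1; sign now +1
(1669/673) = (323/673)   [reduce mod 673]
reciprocity: (323/673) = +1·(673/323) since 323 mod 4 = 3, 673 mod 4 = 1; sign now +1
(673/323) = (27/323)   [reduce mod 323]
reciprocity: (27/323) = -1·(323/27) since 27 mod 4 = 3, 323 mod 4 = 3; sign now -1
(323/27) = (26/27)   [reduce mod 27]
26 = 2^1·13; (2/27) = -1 since 27 mod 8 = 3, so (26/27) = (-1)^1·(13/27); sign now +1
reciprocity: (13/27) = +1·(27/13) since 13 mod 4 = 1, 27 mod 4 = 3; sign now +1
(27/13) = (1/13)   [reduce mod 13]
(1/13) = 1; final value = sign = +1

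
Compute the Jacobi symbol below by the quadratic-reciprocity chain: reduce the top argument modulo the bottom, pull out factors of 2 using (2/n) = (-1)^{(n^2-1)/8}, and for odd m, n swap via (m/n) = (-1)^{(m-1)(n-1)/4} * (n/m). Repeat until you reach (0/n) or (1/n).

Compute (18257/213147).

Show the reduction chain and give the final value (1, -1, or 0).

flip (18257/213147) -> (213147/18257): both odd, 18257 mod 4 = 1, 213147 mod 4 = 3, so the flip contributes +1; sign now +1
(213147/18257): 213147 mod 18257 = 12320, so (213147/18257) = (12320/18257)
factor out 2^5: 12320 = 2^5·385; with 18257 mod 8 = 1, (2/18257) = +1; sign now +1; continue with (385/18257)
flip (385/18257) -> (18257/385): both odd, 385 mod 4 = 1, 18257 mod 4 = 1, so the flip contributes +1; sign now +1
(18257/385): 18257 mod 385 = 162, so (18257/385) = (162/385)
factor out 2^1: 162 = 2^1·81; with 385 mod 8 = 1, (2/385) = +1; sign now +1; continue with (81/385)
flip (81/385) -> (385/81): both odd, 81 mod 4 = 1, 385 mod 4 = 1, so the flip contributes +1; sign now +1
(385/81): 385 mod 81 = 61, so (385/81) = (61/81)
flip (61/81) -> (81/61): both odd, 61 mod 4 = 1, 81 mod 4 = 1, so the flip contributes +1; sign now +1
(81/61): 81 mod 61 = 20, so (81/61) = (20/61)
factor out 2^2: 20 = 2^2·5; with 61 mod 8 = 5, (2/61) = -1; sign now +1; continue with (5/61)
flip (5/61) -> (61/5): both odd, 5 mod 4 = 1, 61 mod 4 = 1, so the flip contributes +1; sign now +1
(61/5): 61 mod 5 = 1, so (61/5) = (1/5)
reached (1/5) = 1, so the symbol is +1

1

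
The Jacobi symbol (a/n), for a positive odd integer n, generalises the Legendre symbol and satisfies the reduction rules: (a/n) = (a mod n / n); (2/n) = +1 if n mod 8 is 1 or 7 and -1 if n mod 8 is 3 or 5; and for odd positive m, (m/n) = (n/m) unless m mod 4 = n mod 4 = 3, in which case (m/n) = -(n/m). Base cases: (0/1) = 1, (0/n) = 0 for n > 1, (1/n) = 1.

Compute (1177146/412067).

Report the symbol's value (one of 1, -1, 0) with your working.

(1177146/412067): 1177146 mod 412067 = 353012, so (1177146/412067) = (353012/412067)
factor out 2^2: 353012 = 2^2·88253; with 412067 mod 8 = 3, (2/412067) = -1; sign now +1; continue with (88253/412067)
flip (88253/412067) -> (412067/88253): both odd, 88253 mod 4 = 1, 412067 mod 4 = 3, so the flip contributes +1; sign now +1
(412067/88253): 412067 mod 88253 = 59055, so (412067/88253) = (59055/88253)
flip (59055/88253) -> (88253/59055): both odd, 59055 mod 4 = 3, 88253 mod 4 = 1, so the flip contributes +1; sign now +1
(88253/59055): 88253 mod 59055 = 29198, so (88253/59055) = (29198/59055)
factor out 2^1: 29198 = 2^1·14599; with 59055 mod 8 = 7, (2/59055) = +1; sign now +1; continue with (14599/59055)
flip (14599/59055) -> (59055/14599): both odd, 14599 mod 4 = 3, 59055 mod 4 = 3, so the flip contributes -1; sign now -1
(59055/14599): 59055 mod 14599 = 659, so (59055/14599) = (659/14599)
flip (659/14599) -> (14599/659): both odd, 659 mod 4 = 3, 14599 mod 4 = 3, so the flip contributes -1; sign now +1
(14599/659): 14599 mod 659 = 101, so (14599/659) = (101/659)
flip (101/659) -> (659/101): both odd, 101 mod 4 = 1, 659 mod 4 = 3, so the flip contributes +1; sign now +1
(659/101): 659 mod 101 = 53, so (659/101) = (53/101)
flip (53/101) -> (101/53): both odd, 53 mod 4 = 1, 101 mod 4 = 1, so the flip contributes +1; sign now +1
(101/53): 101 mod 53 = 48, so (101/53) = (48/53)
factor out 2^4: 48 = 2^4·3; with 53 mod 8 = 5, (2/53) = -1; sign now +1; continue with (3/53)
flip (3/53) -> (53/3): both odd, 3 mod 4 = 3, 53 mod 4 = 1, so the flip contributes +1; sign now +1
(53/3): 53 mod 3 = 2, so (53/3) = (2/3)
factor out 2^1: 2 = 2^1·1; with 3 mod 8 = 3, (2/3) = -1; sign now -1; continue with (1/3)
reached (1/3) = 1, so the symbol is -1

-1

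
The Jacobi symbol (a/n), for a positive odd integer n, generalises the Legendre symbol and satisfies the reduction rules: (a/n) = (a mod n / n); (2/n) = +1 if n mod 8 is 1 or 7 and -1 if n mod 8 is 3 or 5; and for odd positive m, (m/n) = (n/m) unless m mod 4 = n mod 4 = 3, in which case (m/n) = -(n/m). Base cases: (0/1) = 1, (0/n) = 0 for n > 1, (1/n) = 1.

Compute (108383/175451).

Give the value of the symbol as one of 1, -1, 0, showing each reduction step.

flip (108383/175451) -> (175451/108383): both odd, 108383 mod 4 = 3, 175451 mod 4 = 3, so the flip contributes -1; sign now -1
(175451/108383): 175451 mod 108383 = 67068, so (175451/108383) = (67068/108383)
factor out 2^2: 67068 = 2^2·16767; with 108383 mod 8 = 7, (2/108383) = +1; sign now -1; continue with (16767/108383)
flip (16767/108383) -> (108383/16767): both odd, 16767 mod 4 = 3, 108383 mod 4 = 3, so the flip contributes -1; sign now +1
(108383/16767): 108383 mod 16767 = 7781, so (108383/16767) = (7781/16767)
flip (7781/16767) -> (16767/7781): both odd, 7781 mod 4 = 1, 16767 mod 4 = 3, so the flip contributes +1; sign now +1
(16767/7781): 16767 mod 7781 = 1205, so (16767/7781) = (1205/7781)
flip (1205/7781) -> (7781/1205): both odd, 1205 mod 4 = 1, 7781 mod 4 = 1, so the flip contributes +1; sign now +1
(7781/1205): 7781 mod 1205 = 551, so (7781/1205) = (551/1205)
flip (551/1205) -> (1205/551): both odd, 551 mod 4 = 3, 1205 mod 4 = 1, so the flip contributes +1; sign now +1
(1205/551): 1205 mod 551 = 103, so (1205/551) = (103/551)
flip (103/551) -> (551/103): both odd, 103 mod 4 = 3, 551 mod 4 = 3, so the flip contributes -1; sign now -1
(551/103): 551 mod 103 = 36, so (551/103) = (36/103)
factor out 2^2: 36 = 2^2·9; with 103 mod 8 = 7, (2/103) = +1; sign now -1; continue with (9/103)
flip (9/103) -> (103/9): both odd, 9 mod 4 = 1, 103 mod 4 = 3, so the flip contributes +1; sign now -1
(103/9): 103 mod 9 = 4, so (103/9) = (4/9)
factor out 2^2: 4 = 2^2·1; with 9 mod 8 = 1, (2/9) = +1; sign now -1; continue with (1/9)
reached (1/9) = 1, so the symbol is -1

-1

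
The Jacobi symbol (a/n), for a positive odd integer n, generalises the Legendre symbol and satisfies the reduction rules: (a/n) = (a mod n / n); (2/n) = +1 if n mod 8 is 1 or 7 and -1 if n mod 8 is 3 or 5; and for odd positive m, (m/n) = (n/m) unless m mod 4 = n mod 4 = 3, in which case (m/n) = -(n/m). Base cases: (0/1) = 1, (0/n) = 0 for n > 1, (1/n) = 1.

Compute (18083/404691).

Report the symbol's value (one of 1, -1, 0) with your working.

flip (18083/404691) -> (404691/18083): both odd, 18083 mod 4 = 3, 404691 mod 4 = 3, so the flip contributes -1; sign now -1
(404691/18083): 404691 mod 18083 = 6865, so (404691/18083) = (6865/18083)
flip (6865/18083) -> (18083/6865): both odd, 6865 mod 4 = 1, 18083 mod 4 = 3, so the flip contributes +1; sign now -1
(18083/6865): 18083 mod 6865 = 4353, so (18083/6865) = (4353/6865)
flip (4353/6865) -> (6865/4353): both odd, 4353 mod 4 = 1, 6865 mod 4 = 1, so the flip contributes +1; sign now -1
(6865/4353): 6865 mod 4353 = 2512, so (6865/4353) = (2512/4353)
factor out 2^4: 2512 = 2^4·157; with 4353 mod 8 = 1, (2/4353) = +1; sign now -1; continue with (157/4353)
flip (157/4353) -> (4353/157): both odd, 157 mod 4 = 1, 4353 mod 4 = 1, so the flip contributes +1; sign now -1
(4353/157): 4353 mod 157 = 114, so (4353/157) = (114/157)
factor out 2^1: 114 = 2^1·57; with 157 mod 8 = 5, (2/157) = -1; sign now +1; continue with (57/157)
flip (57/157) -> (157/57): both odd, 57 mod 4 = 1, 157 mod 4 = 1, so the flip contributes +1; sign now +1
(157/57): 157 mod 57 = 43, so (157/57) = (43/57)
flip (43/57) -> (57/43): both odd, 43 mod 4 = 3, 57 mod 4 = 1, so the flip contributes +1; sign now +1
(57/43): 57 mod 43 = 14, so (57/43) = (14/43)
factor out 2^1: 14 = 2^1·7; with 43 mod 8 = 3, (2/43) = -1; sign now -1; continue with (7/43)
flip (7/43) -> (43/7): both odd, 7 mod 4 = 3, 43 mod 4 = 3, so the flip contributes -1; sign now +1
(43/7): 43 mod 7 = 1, so (43/7) = (1/7)
reached (1/7) = 1, so the symbol is +1

1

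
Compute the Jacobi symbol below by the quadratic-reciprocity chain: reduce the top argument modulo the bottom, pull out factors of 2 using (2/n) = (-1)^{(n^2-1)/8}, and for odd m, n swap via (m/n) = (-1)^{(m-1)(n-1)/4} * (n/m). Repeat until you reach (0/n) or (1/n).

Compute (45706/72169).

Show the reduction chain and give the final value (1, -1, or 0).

factor out 2^1: 45706 = 2^1·22853; with 72169 mod 8 = 1, (2/72169) = +1; sign now +1; continue with (22853/72169)
flip (22853/72169) -> (72169/22853): both odd, 22853 mod 4 = 1, 72169 mod 4 = 1, so the flip contributes +1; sign now +1
(72169/22853): 72169 mod 22853 = 3610, so (72169/22853) = (3610/22853)
factor out 2^1: 3610 = 2^1·1805; with 22853 mod 8 = 5, (2/22853) = -1; sign now -1; continue with (1805/22853)
flip (1805/22853) -> (22853/1805): both odd, 1805 mod 4 = 1, 22853 mod 4 = 1, so the flip contributes +1; sign now -1
(22853/1805): 22853 mod 1805 = 1193, so (22853/1805) = (1193/1805)
flip (1193/1805) -> (1805/1193): both odd, 1193 mod 4 = 1, 1805 mod 4 = 1, so the flip contributes +1; sign now -1
(1805/1193): 1805 mod 1193 = 612, so (1805/1193) = (612/1193)
factor out 2^2: 612 = 2^2·153; with 1193 mod 8 = 1, (2/1193) = +1; sign now -1; continue with (153/1193)
flip (153/1193) -> (1193/153): both odd, 153 mod 4 = 1, 1193 mod 4 = 1, so the flip contributes +1; sign now -1
(1193/153): 1193 mod 153 = 122, so (1193/153) = (122/153)
factor out 2^1: 122 = 2^1·61; with 153 mod 8 = 1, (2/153) = +1; sign now -1; continue with (61/153)
flip (61/153) -> (153/61): both odd, 61 mod 4 = 1, 153 mod 4 = 1, so the flip contributes +1; sign now -1
(153/61): 153 mod 61 = 31, so (153/61) = (31/61)
flip (31/61) -> (61/31): both odd, 31 mod 4 = 3, 61 mod 4 = 1, so the flip contributes +1; sign now -1
(61/31): 61 mod 31 = 30, so (61/31) = (30/31)
factor out 2^1: 30 = 2^1·15; with 31 mod 8 = 7, (2/31) = +1; sign now -1; continue with (15/31)
flip (15/31) -> (31/15): both odd, 15 mod 4 = 3, 31 mod 4 = 3, so the flip contributes -1; sign now +1
(31/15): 31 mod 15 = 1, so (31/15) = (1/15)
reached (1/15) = 1, so the symbol is +1

1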